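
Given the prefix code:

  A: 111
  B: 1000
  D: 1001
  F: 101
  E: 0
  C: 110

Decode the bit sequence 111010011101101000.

Read left to right; each codeword is recognised as soon as it completes (prefix code):
  111→A | 0→E | 1001→D | 110→C | 110→C | 1000→B
Decoded message: AEDCCB

AEDCCB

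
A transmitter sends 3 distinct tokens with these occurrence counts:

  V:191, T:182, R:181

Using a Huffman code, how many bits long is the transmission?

917

Greedily combine the two least-frequent nodes:
R(181) + T(182) → 363
V(191) + 363 → 554
The encoded length is the sum of every internal node's weight: 363 + 554 = 917 bits.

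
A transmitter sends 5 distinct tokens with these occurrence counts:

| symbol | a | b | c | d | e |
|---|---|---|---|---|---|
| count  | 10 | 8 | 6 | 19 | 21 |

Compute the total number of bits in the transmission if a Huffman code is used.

142

Merge the two smallest weights repeatedly:
combine c(6), b(8) → 14
combine a(10), 14 → 24
combine d(19), e(21) → 40
combine 24, 40 → 64
The encoded length is the sum of every internal node's weight: 14 + 24 + 40 + 64 = 142 bits.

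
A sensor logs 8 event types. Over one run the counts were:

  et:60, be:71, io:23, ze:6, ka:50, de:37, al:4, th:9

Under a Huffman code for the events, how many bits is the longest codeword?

Merge the two lowest-weight nodes at each step:
merge al(4) and ze(6): 10
merge th(9) and 10: 19
merge 19 and io(23): 42
merge de(37) and 42: 79
merge ka(50) and et(60): 110
merge be(71) and 79: 150
merge 110 and 150: 260
The rarest symbols sit at the bottom; the longest codeword is 6 bits.

6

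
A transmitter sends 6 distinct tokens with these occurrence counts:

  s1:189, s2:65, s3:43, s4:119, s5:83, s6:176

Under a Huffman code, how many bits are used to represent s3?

Build the tree from the bottom:
merge s3(43) and s2(65): 108
merge s5(83) and 108: 191
merge s4(119) and s6(176): 295
merge s1(189) and 191: 380
merge 295 and 380: 675
s3 sits 4 levels below the root, so its codeword is 4 bits.

4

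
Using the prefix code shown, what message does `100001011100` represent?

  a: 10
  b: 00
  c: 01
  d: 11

Read left to right; each codeword is recognised as soon as it completes (prefix code):
  10→a | 00→b | 01→c | 01→c | 11→d | 00→b
Decoded message: abccdb

abccdb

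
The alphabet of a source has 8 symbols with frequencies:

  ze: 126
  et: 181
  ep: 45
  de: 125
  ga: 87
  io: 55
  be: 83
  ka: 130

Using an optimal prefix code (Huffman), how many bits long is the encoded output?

Build the Huffman tree bottom-up:
combine ep(45), io(55) → 100
combine be(83), ga(87) → 170
combine 100, de(125) → 225
combine ze(126), ka(130) → 256
combine 170, et(181) → 351
combine 225, 256 → 481
combine 351, 481 → 832
Total encoded bits = sum of merged weights = 100 + 170 + 225 + 256 + 351 + 481 + 832 = 2415.

2415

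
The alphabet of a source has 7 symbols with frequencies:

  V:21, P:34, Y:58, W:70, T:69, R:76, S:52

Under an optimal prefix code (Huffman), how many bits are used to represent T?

Repeatedly merge the two smallest:
merge V(21) and P(34): 55
merge S(52) and 55: 107
merge Y(58) and T(69): 127
merge W(70) and R(76): 146
merge 107 and 127: 234
merge 146 and 234: 380
T sits 3 levels below the root, so its codeword is 3 bits.

3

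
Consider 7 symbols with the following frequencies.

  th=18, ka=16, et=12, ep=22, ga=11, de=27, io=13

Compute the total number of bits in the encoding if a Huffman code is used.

330

Greedily combine the two least-frequent nodes:
ga(11) + et(12) → 23
io(13) + ka(16) → 29
th(18) + ep(22) → 40
23 + de(27) → 50
29 + 40 → 69
50 + 69 → 119
Each symbol's bit-cost is frequency × depth; summing gives 330 bits (equivalently 23 + 29 + 40 + 50 + 69 + 119).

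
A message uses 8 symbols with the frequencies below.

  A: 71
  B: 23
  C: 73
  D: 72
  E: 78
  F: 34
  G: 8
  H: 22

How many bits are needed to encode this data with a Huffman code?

1075

Greedily combine the two least-frequent nodes:
combine G(8), H(22) → 30
combine B(23), 30 → 53
combine F(34), 53 → 87
combine A(71), D(72) → 143
combine C(73), E(78) → 151
combine 87, 143 → 230
combine 151, 230 → 381
Total encoded bits = sum of merged weights = 30 + 53 + 87 + 143 + 151 + 230 + 381 = 1075.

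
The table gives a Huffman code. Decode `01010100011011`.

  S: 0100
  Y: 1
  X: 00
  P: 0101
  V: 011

PSVV

Read left to right; each codeword is recognised as soon as it completes (prefix code):
  0101→P | 0100→S | 011→V | 011→V
Decoded message: PSVV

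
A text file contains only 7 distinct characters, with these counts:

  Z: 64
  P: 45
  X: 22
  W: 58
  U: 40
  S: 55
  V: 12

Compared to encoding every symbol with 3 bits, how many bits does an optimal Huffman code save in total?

Fixed-length: 3 bits × 296 symbols = 888 bits.
Huffman merges:
V(12) + X(22) → 34
34 + U(40) → 74
P(45) + S(55) → 100
W(58) + Z(64) → 122
74 + 100 → 174
122 + 174 → 296
Huffman total = 34 + 74 + 100 + 122 + 174 + 296 = 800 bits.
Saving = 888 − 800 = 88 bits.

88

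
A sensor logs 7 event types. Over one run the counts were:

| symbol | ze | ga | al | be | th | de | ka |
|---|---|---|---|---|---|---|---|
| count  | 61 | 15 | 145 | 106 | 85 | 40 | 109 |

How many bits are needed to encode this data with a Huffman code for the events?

1484

Build the Huffman tree bottom-up:
combine ga(15), de(40) → 55
combine 55, ze(61) → 116
combine th(85), be(106) → 191
combine ka(109), 116 → 225
combine al(145), 191 → 336
combine 225, 336 → 561
Total encoded bits = sum of merged weights = 55 + 116 + 191 + 225 + 336 + 561 = 1484.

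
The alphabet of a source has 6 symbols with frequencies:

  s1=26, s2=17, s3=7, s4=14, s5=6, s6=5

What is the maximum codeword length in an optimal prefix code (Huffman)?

Merge the two lowest-weight nodes at each step:
combine s6(5), s5(6) → 11
combine s3(7), 11 → 18
combine s4(14), s2(17) → 31
combine 18, s1(26) → 44
combine 31, 44 → 75
The rarest symbols sit at the bottom; the longest codeword is 4 bits.

4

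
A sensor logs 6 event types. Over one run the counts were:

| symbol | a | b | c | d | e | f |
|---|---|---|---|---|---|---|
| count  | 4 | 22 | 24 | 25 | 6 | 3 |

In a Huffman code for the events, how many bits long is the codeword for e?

Huffman merges, smallest pair first:
f(3) + a(4) → 7
e(6) + 7 → 13
13 + b(22) → 35
c(24) + d(25) → 49
35 + 49 → 84
e sits 3 levels below the root, so its codeword is 3 bits.

3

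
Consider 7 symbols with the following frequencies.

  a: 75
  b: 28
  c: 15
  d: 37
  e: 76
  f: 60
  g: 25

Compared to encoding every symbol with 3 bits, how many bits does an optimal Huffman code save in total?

111

Fixed-length: 3 bits × 316 symbols = 948 bits.
Huffman merges:
combine c(15), g(25) → 40
combine b(28), d(37) → 65
combine 40, f(60) → 100
combine 65, a(75) → 140
combine e(76), 100 → 176
combine 140, 176 → 316
Huffman total = 40 + 65 + 100 + 140 + 176 + 316 = 837 bits.
Saving = 948 − 837 = 111 bits.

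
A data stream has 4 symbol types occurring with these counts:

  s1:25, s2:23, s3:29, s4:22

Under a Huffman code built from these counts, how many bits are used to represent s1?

Repeatedly merge the two smallest:
combine s4(22), s2(23) → 45
combine s1(25), s3(29) → 54
combine 45, 54 → 99
The subtree containing s1 is merged 2 times, so code length = 2.

2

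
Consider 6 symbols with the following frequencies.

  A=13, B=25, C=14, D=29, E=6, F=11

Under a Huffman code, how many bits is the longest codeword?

3

Merge the two lowest-weight nodes at each step:
E(6) + F(11) → 17
A(13) + C(14) → 27
17 + B(25) → 42
27 + D(29) → 56
42 + 56 → 98
The rarest symbols sit at the bottom; the longest codeword is 3 bits.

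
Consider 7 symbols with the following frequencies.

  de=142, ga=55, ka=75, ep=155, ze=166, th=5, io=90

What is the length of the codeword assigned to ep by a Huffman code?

2

Build the tree from the bottom:
merge th(5) and ga(55): 60
merge 60 and ka(75): 135
merge io(90) and 135: 225
merge de(142) and ep(155): 297
merge ze(166) and 225: 391
merge 297 and 391: 688
ep's leaf is at depth 2, giving a 2-bit codeword.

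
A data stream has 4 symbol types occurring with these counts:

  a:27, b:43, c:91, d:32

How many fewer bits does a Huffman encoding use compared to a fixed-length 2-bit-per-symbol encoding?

32

Fixed-length: 2 bits × 193 symbols = 386 bits.
Huffman merges:
combine a(27), d(32) → 59
combine b(43), 59 → 102
combine c(91), 102 → 193
Huffman total = 59 + 102 + 193 = 354 bits.
Saving = 386 − 354 = 32 bits.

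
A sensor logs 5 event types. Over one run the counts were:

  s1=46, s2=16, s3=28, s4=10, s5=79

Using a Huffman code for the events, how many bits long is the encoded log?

Build the Huffman tree bottom-up:
s4(10) + s2(16) → 26
26 + s3(28) → 54
s1(46) + 54 → 100
s5(79) + 100 → 179
Total encoded bits = sum of merged weights = 26 + 54 + 100 + 179 = 359.

359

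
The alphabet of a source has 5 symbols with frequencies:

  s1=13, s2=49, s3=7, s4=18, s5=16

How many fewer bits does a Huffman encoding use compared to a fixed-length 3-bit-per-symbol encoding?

Fixed-length: 3 bits × 103 symbols = 309 bits.
Huffman merges:
combine s3(7), s1(13) → 20
combine s5(16), s4(18) → 34
combine 20, 34 → 54
combine s2(49), 54 → 103
Huffman total = 20 + 34 + 54 + 103 = 211 bits.
Saving = 309 − 211 = 98 bits.

98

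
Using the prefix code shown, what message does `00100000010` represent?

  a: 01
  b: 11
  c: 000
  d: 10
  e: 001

eccd

Read left to right; each codeword is recognised as soon as it completes (prefix code):
  001→e | 000→c | 000→c | 10→d
Decoded message: eccd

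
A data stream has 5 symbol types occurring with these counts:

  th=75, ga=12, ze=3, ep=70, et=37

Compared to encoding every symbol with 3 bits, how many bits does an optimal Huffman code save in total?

Fixed-length: 3 bits × 197 symbols = 591 bits.
Huffman merges:
ze(3) + ga(12) → 15
15 + et(37) → 52
52 + ep(70) → 122
th(75) + 122 → 197
Huffman total = 15 + 52 + 122 + 197 = 386 bits.
Saving = 591 − 386 = 205 bits.

205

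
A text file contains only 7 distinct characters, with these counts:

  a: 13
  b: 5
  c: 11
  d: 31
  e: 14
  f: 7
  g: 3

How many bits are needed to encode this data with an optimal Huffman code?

213

Build the Huffman tree bottom-up:
merge g(3) and b(5): 8
merge f(7) and 8: 15
merge c(11) and a(13): 24
merge e(14) and 15: 29
merge 24 and 29: 53
merge d(31) and 53: 84
The encoded length is the sum of every internal node's weight: 8 + 15 + 24 + 29 + 53 + 84 = 213 bits.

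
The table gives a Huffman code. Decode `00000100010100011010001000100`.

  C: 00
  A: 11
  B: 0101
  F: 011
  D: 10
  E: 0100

Read left to right; each codeword is recognised as soon as it completes (prefix code):
  00→C | 00→C | 0100→E | 0101→B | 00→C | 011→F | 0100→E | 0100→E | 0100→E
Decoded message: CCEBCFEEE

CCEBCFEEE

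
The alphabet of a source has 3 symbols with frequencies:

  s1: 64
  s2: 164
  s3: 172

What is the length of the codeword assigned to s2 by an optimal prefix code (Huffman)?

Huffman merges, smallest pair first:
merge s1(64) and s2(164): 228
merge s3(172) and 228: 400
The subtree containing s2 is merged 2 times, so code length = 2.

2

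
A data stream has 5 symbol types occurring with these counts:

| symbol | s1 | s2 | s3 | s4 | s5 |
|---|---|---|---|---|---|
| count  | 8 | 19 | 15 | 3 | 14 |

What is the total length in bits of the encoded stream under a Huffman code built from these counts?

129

Greedily combine the two least-frequent nodes:
combine s4(3), s1(8) → 11
combine 11, s5(14) → 25
combine s3(15), s2(19) → 34
combine 25, 34 → 59
Each symbol's bit-cost is frequency × depth; summing gives 129 bits (equivalently 11 + 25 + 34 + 59).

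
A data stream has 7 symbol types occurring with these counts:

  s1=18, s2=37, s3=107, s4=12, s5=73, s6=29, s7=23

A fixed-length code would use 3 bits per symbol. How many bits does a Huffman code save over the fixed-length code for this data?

Fixed-length: 3 bits × 299 symbols = 897 bits.
Huffman merges:
s4(12) + s1(18) → 30
s7(23) + s6(29) → 52
30 + s2(37) → 67
52 + 67 → 119
s5(73) + s3(107) → 180
119 + 180 → 299
Huffman total = 30 + 52 + 67 + 119 + 180 + 299 = 747 bits.
Saving = 897 − 747 = 150 bits.

150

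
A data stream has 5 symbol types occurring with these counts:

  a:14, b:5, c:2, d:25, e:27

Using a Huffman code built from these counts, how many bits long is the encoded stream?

147

Merge the two smallest weights repeatedly:
c(2) + b(5) → 7
7 + a(14) → 21
21 + d(25) → 46
e(27) + 46 → 73
Total encoded bits = sum of merged weights = 7 + 21 + 46 + 73 = 147.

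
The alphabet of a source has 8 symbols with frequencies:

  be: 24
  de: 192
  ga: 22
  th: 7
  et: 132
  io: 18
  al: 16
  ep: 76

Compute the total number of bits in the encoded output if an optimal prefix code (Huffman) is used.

Build the Huffman tree bottom-up:
merge th(7) and al(16): 23
merge io(18) and ga(22): 40
merge 23 and be(24): 47
merge 40 and 47: 87
merge ep(76) and 87: 163
merge et(132) and 163: 295
merge de(192) and 295: 487
Each symbol's bit-cost is frequency × depth; summing gives 1142 bits (equivalently 23 + 40 + 47 + 87 + 163 + 295 + 487).

1142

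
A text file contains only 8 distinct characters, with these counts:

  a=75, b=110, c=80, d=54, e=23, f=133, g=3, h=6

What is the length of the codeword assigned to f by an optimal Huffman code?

2

Huffman merges, smallest pair first:
merge g(3) and h(6): 9
merge 9 and e(23): 32
merge 32 and d(54): 86
merge a(75) and c(80): 155
merge 86 and b(110): 196
merge f(133) and 155: 288
merge 196 and 288: 484
f sits 2 levels below the root, so its codeword is 2 bits.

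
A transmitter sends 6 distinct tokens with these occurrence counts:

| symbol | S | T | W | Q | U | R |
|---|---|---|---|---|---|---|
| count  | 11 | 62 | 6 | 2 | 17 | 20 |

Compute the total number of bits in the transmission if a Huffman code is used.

237

Merge the two smallest weights repeatedly:
merge Q(2) and W(6): 8
merge 8 and S(11): 19
merge U(17) and 19: 36
merge R(20) and 36: 56
merge 56 and T(62): 118
The encoded length is the sum of every internal node's weight: 8 + 19 + 36 + 56 + 118 = 237 bits.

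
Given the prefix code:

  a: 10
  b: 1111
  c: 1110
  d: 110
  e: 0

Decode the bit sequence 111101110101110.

becac

Read left to right; each codeword is recognised as soon as it completes (prefix code):
  1111→b | 0→e | 1110→c | 10→a | 1110→c
Decoded message: becac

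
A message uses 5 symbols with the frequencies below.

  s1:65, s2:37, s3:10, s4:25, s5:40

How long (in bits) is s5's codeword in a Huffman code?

Build the tree from the bottom:
merge s3(10) and s4(25): 35
merge 35 and s2(37): 72
merge s5(40) and s1(65): 105
merge 72 and 105: 177
The subtree containing s5 is merged 2 times, so code length = 2.

2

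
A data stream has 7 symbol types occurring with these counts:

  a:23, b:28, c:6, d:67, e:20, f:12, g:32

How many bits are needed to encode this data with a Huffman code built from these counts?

Merge the two smallest weights repeatedly:
c(6) + f(12) → 18
18 + e(20) → 38
a(23) + b(28) → 51
g(32) + 38 → 70
51 + d(67) → 118
70 + 118 → 188
The encoded length is the sum of every internal node's weight: 18 + 38 + 51 + 70 + 118 + 188 = 483 bits.

483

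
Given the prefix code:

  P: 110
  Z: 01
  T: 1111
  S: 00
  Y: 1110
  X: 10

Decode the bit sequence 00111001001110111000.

Read left to right; each codeword is recognised as soon as it completes (prefix code):
  00→S | 1110→Y | 01→Z | 00→S | 1110→Y | 1110→Y | 00→S
Decoded message: SYZSYYS

SYZSYYS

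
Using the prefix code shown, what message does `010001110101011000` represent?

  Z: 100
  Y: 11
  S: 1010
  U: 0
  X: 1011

UZUYSXUUU

Read left to right; each codeword is recognised as soon as it completes (prefix code):
  0→U | 100→Z | 0→U | 11→Y | 1010→S | 1011→X | 0→U | 0→U | 0→U
Decoded message: UZUYSXUUU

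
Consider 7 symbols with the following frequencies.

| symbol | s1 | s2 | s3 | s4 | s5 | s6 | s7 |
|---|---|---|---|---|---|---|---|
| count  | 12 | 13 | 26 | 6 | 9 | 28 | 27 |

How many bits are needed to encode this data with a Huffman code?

322

Build the Huffman tree bottom-up:
merge s4(6) and s5(9): 15
merge s1(12) and s2(13): 25
merge 15 and 25: 40
merge s3(26) and s7(27): 53
merge s6(28) and 40: 68
merge 53 and 68: 121
Total encoded bits = sum of merged weights = 15 + 25 + 40 + 53 + 68 + 121 = 322.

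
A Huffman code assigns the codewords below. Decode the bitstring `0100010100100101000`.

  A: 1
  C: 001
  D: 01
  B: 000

Read left to right; each codeword is recognised as soon as it completes (prefix code):
  01→D | 000→B | 1→A | 01→D | 001→C | 001→C | 01→D | 000→B
Decoded message: DBADCCDB

DBADCCDB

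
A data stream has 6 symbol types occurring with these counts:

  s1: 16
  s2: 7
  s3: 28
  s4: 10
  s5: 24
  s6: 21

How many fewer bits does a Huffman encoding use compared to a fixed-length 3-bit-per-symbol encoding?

56

Fixed-length: 3 bits × 106 symbols = 318 bits.
Huffman merges:
combine s2(7), s4(10) → 17
combine s1(16), 17 → 33
combine s6(21), s5(24) → 45
combine s3(28), 33 → 61
combine 45, 61 → 106
Huffman total = 17 + 33 + 45 + 61 + 106 = 262 bits.
Saving = 318 − 262 = 56 bits.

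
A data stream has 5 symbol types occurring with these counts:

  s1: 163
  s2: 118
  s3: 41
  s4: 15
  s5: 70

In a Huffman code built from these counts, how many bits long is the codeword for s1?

Huffman merges, smallest pair first:
s4(15) + s3(41) → 56
56 + s5(70) → 126
s2(118) + 126 → 244
s1(163) + 244 → 407
s1 is merged only at the final step, so code length = 1.

1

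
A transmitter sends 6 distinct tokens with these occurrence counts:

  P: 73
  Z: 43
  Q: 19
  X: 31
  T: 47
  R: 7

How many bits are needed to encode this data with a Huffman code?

Build the Huffman tree bottom-up:
combine R(7), Q(19) → 26
combine 26, X(31) → 57
combine Z(43), T(47) → 90
combine 57, P(73) → 130
combine 90, 130 → 220
Each symbol's bit-cost is frequency × depth; summing gives 523 bits (equivalently 26 + 57 + 90 + 130 + 220).

523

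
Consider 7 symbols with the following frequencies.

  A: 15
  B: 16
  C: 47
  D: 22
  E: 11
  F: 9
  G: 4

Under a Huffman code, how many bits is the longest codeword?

5

Merge the two lowest-weight nodes at each step:
G(4) + F(9) → 13
E(11) + 13 → 24
A(15) + B(16) → 31
D(22) + 24 → 46
31 + 46 → 77
C(47) + 77 → 124
The first pair merged (G, F) ends up deepest, at depth 5.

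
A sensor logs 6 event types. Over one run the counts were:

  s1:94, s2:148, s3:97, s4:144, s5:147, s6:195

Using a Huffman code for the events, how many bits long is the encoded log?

Greedily combine the two least-frequent nodes:
merge s1(94) and s3(97): 191
merge s4(144) and s5(147): 291
merge s2(148) and 191: 339
merge s6(195) and 291: 486
merge 339 and 486: 825
The encoded length is the sum of every internal node's weight: 191 + 291 + 339 + 486 + 825 = 2132 bits.

2132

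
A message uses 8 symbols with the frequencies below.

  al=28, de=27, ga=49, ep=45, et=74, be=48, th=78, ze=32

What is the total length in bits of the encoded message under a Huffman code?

1120

Greedily combine the two least-frequent nodes:
de(27) + al(28) → 55
ze(32) + ep(45) → 77
be(48) + ga(49) → 97
55 + et(74) → 129
77 + th(78) → 155
97 + 129 → 226
155 + 226 → 381
Total encoded bits = sum of merged weights = 55 + 77 + 97 + 129 + 155 + 226 + 381 = 1120.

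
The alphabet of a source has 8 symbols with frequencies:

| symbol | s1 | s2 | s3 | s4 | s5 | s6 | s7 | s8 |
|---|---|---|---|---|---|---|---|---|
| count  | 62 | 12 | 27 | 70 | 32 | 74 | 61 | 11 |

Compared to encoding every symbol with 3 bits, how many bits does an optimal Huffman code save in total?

71

Fixed-length: 3 bits × 349 symbols = 1047 bits.
Huffman merges:
combine s8(11), s2(12) → 23
combine 23, s3(27) → 50
combine s5(32), 50 → 82
combine s7(61), s1(62) → 123
combine s4(70), s6(74) → 144
combine 82, 123 → 205
combine 144, 205 → 349
Huffman total = 23 + 50 + 82 + 123 + 144 + 205 + 349 = 976 bits.
Saving = 1047 − 976 = 71 bits.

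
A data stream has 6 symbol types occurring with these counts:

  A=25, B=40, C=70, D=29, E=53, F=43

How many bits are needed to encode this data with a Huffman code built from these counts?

Greedily combine the two least-frequent nodes:
merge A(25) and D(29): 54
merge B(40) and F(43): 83
merge E(53) and 54: 107
merge C(70) and 83: 153
merge 107 and 153: 260
Each symbol's bit-cost is frequency × depth; summing gives 657 bits (equivalently 54 + 83 + 107 + 153 + 260).

657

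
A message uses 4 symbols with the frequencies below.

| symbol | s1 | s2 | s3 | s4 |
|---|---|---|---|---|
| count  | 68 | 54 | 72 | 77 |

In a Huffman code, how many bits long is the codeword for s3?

Build the tree from the bottom:
combine s2(54), s1(68) → 122
combine s3(72), s4(77) → 149
combine 122, 149 → 271
s3 sits 2 levels below the root, so its codeword is 2 bits.

2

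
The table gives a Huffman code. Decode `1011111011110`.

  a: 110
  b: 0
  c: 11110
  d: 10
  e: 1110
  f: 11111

Read left to right; each codeword is recognised as soon as it completes (prefix code):
  10→d | 11111→f | 0→b | 11110→c
Decoded message: dfbc

dfbc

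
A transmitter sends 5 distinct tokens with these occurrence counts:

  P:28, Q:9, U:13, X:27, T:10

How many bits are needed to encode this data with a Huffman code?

Greedily combine the two least-frequent nodes:
combine Q(9), T(10) → 19
combine U(13), 19 → 32
combine X(27), P(28) → 55
combine 32, 55 → 87
Total encoded bits = sum of merged weights = 19 + 32 + 55 + 87 = 193.

193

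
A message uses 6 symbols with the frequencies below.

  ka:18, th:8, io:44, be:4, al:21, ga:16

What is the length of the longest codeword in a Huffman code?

Merge the two lowest-weight nodes at each step:
merge be(4) and th(8): 12
merge 12 and ga(16): 28
merge ka(18) and al(21): 39
merge 28 and 39: 67
merge io(44) and 67: 111
The first pair merged (be, th) ends up deepest, at depth 4.

4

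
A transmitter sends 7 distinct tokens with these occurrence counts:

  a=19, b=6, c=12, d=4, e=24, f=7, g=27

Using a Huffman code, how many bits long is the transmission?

254

Build the Huffman tree bottom-up:
d(4) + b(6) → 10
f(7) + 10 → 17
c(12) + 17 → 29
a(19) + e(24) → 43
g(27) + 29 → 56
43 + 56 → 99
The encoded length is the sum of every internal node's weight: 10 + 17 + 29 + 43 + 56 + 99 = 254 bits.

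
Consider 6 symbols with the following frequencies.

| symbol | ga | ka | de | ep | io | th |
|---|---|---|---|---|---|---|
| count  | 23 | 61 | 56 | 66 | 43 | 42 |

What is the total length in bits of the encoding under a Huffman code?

746

Merge the two smallest weights repeatedly:
ga(23) + th(42) → 65
io(43) + de(56) → 99
ka(61) + 65 → 126
ep(66) + 99 → 165
126 + 165 → 291
Total encoded bits = sum of merged weights = 65 + 99 + 126 + 165 + 291 = 746.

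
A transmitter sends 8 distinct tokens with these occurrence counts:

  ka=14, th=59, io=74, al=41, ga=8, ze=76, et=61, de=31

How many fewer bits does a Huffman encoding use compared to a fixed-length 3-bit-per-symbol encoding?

Fixed-length: 3 bits × 364 symbols = 1092 bits.
Huffman merges:
merge ga(8) and ka(14): 22
merge 22 and de(31): 53
merge al(41) and 53: 94
merge th(59) and et(61): 120
merge io(74) and ze(76): 150
merge 94 and 120: 214
merge 150 and 214: 364
Huffman total = 22 + 53 + 94 + 120 + 150 + 214 + 364 = 1017 bits.
Saving = 1092 − 1017 = 75 bits.

75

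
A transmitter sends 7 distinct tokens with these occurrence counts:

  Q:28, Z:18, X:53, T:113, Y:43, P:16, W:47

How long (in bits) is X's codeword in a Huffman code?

Repeatedly merge the two smallest:
combine P(16), Z(18) → 34
combine Q(28), 34 → 62
combine Y(43), W(47) → 90
combine X(53), 62 → 115
combine 90, T(113) → 203
combine 115, 203 → 318
X's leaf is at depth 2, giving a 2-bit codeword.

2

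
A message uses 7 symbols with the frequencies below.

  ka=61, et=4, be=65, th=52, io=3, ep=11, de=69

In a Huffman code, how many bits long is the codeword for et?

5

Huffman merges, smallest pair first:
io(3) + et(4) → 7
7 + ep(11) → 18
18 + th(52) → 70
ka(61) + be(65) → 126
de(69) + 70 → 139
126 + 139 → 265
et sits 5 levels below the root, so its codeword is 5 bits.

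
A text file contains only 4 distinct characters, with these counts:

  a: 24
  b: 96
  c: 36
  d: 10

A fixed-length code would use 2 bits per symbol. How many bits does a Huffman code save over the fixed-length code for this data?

Fixed-length: 2 bits × 166 symbols = 332 bits.
Huffman merges:
d(10) + a(24) → 34
34 + c(36) → 70
70 + b(96) → 166
Huffman total = 34 + 70 + 166 = 270 bits.
Saving = 332 − 270 = 62 bits.

62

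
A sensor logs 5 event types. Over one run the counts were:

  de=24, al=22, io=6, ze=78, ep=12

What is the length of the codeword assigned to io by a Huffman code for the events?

4

Repeatedly merge the two smallest:
combine io(6), ep(12) → 18
combine 18, al(22) → 40
combine de(24), 40 → 64
combine 64, ze(78) → 142
io sits 4 levels below the root, so its codeword is 4 bits.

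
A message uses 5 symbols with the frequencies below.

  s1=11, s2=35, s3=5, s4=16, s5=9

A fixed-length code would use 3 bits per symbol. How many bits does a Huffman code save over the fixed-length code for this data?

72

Fixed-length: 3 bits × 76 symbols = 228 bits.
Huffman merges:
combine s3(5), s5(9) → 14
combine s1(11), 14 → 25
combine s4(16), 25 → 41
combine s2(35), 41 → 76
Huffman total = 14 + 25 + 41 + 76 = 156 bits.
Saving = 228 − 156 = 72 bits.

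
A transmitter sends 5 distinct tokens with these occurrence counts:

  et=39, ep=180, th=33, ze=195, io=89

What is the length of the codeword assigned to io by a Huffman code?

3

Build the tree from the bottom:
th(33) + et(39) → 72
72 + io(89) → 161
161 + ep(180) → 341
ze(195) + 341 → 536
io's leaf is at depth 3, giving a 3-bit codeword.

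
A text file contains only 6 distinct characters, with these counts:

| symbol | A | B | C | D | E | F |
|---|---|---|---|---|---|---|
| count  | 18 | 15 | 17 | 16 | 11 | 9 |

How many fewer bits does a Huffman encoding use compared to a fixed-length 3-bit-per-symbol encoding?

Fixed-length: 3 bits × 86 symbols = 258 bits.
Huffman merges:
merge F(9) and E(11): 20
merge B(15) and D(16): 31
merge C(17) and A(18): 35
merge 20 and 31: 51
merge 35 and 51: 86
Huffman total = 20 + 31 + 35 + 51 + 86 = 223 bits.
Saving = 258 − 223 = 35 bits.

35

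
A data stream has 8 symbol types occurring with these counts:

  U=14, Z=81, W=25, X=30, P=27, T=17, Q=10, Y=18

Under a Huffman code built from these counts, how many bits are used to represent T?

3

Build the tree from the bottom:
merge Q(10) and U(14): 24
merge T(17) and Y(18): 35
merge 24 and W(25): 49
merge P(27) and X(30): 57
merge 35 and 49: 84
merge 57 and Z(81): 138
merge 84 and 138: 222
The subtree containing T is merged 3 times, so code length = 3.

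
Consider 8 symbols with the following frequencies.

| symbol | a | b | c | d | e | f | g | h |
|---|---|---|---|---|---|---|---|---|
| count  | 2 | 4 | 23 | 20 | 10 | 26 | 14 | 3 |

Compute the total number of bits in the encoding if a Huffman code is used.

270

Merge the two smallest weights repeatedly:
combine a(2), h(3) → 5
combine b(4), 5 → 9
combine 9, e(10) → 19
combine g(14), 19 → 33
combine d(20), c(23) → 43
combine f(26), 33 → 59
combine 43, 59 → 102
Total encoded bits = sum of merged weights = 5 + 9 + 19 + 33 + 43 + 59 + 102 = 270.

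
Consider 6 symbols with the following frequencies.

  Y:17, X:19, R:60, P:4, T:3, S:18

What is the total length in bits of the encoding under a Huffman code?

Build the Huffman tree bottom-up:
T(3) + P(4) → 7
7 + Y(17) → 24
S(18) + X(19) → 37
24 + 37 → 61
R(60) + 61 → 121
Total encoded bits = sum of merged weights = 7 + 24 + 37 + 61 + 121 = 250.

250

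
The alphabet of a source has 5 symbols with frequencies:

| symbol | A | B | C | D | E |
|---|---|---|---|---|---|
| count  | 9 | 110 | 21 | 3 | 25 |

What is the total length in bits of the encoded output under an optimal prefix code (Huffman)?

271

Build the Huffman tree bottom-up:
D(3) + A(9) → 12
12 + C(21) → 33
E(25) + 33 → 58
58 + B(110) → 168
Total encoded bits = sum of merged weights = 12 + 33 + 58 + 168 = 271.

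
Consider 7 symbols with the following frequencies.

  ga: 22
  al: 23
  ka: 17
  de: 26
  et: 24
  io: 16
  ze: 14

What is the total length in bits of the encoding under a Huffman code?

Build the Huffman tree bottom-up:
ze(14) + io(16) → 30
ka(17) + ga(22) → 39
al(23) + et(24) → 47
de(26) + 30 → 56
39 + 47 → 86
56 + 86 → 142
Each symbol's bit-cost is frequency × depth; summing gives 400 bits (equivalently 30 + 39 + 47 + 56 + 86 + 142).

400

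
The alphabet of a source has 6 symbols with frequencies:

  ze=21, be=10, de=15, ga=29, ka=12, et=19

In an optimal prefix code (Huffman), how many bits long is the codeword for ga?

2

Huffman merges, smallest pair first:
merge be(10) and ka(12): 22
merge de(15) and et(19): 34
merge ze(21) and 22: 43
merge ga(29) and 34: 63
merge 43 and 63: 106
The subtree containing ga is merged 2 times, so code length = 2.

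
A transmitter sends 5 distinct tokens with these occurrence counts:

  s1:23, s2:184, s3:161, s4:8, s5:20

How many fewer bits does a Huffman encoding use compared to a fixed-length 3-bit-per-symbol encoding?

Fixed-length: 3 bits × 396 symbols = 1188 bits.
Huffman merges:
s4(8) + s5(20) → 28
s1(23) + 28 → 51
51 + s3(161) → 212
s2(184) + 212 → 396
Huffman total = 28 + 51 + 212 + 396 = 687 bits.
Saving = 1188 − 687 = 501 bits.

501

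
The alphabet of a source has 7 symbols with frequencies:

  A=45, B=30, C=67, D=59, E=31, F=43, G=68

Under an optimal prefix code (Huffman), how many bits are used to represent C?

2

Repeatedly merge the two smallest:
B(30) + E(31) → 61
F(43) + A(45) → 88
D(59) + 61 → 120
C(67) + G(68) → 135
88 + 120 → 208
135 + 208 → 343
C's leaf is at depth 2, giving a 2-bit codeword.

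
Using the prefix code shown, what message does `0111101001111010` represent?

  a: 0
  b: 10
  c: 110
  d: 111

adbbadbb

Read left to right; each codeword is recognised as soon as it completes (prefix code):
  0→a | 111→d | 10→b | 10→b | 0→a | 111→d | 10→b | 10→b
Decoded message: adbbadbb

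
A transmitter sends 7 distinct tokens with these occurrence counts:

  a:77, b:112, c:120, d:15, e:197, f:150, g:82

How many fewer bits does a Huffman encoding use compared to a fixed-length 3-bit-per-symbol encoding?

Fixed-length: 3 bits × 753 symbols = 2259 bits.
Huffman merges:
d(15) + a(77) → 92
g(82) + 92 → 174
b(112) + c(120) → 232
f(150) + 174 → 324
e(197) + 232 → 429
324 + 429 → 753
Huffman total = 92 + 174 + 232 + 324 + 429 + 753 = 2004 bits.
Saving = 2259 − 2004 = 255 bits.

255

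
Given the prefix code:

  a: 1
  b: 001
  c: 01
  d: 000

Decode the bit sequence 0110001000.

cadad

Read left to right; each codeword is recognised as soon as it completes (prefix code):
  01→c | 1→a | 000→d | 1→a | 000→d
Decoded message: cadad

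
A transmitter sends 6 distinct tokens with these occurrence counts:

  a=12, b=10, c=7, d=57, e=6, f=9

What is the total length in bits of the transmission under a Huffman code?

Build the Huffman tree bottom-up:
e(6) + c(7) → 13
f(9) + b(10) → 19
a(12) + 13 → 25
19 + 25 → 44
44 + d(57) → 101
Total encoded bits = sum of merged weights = 13 + 19 + 25 + 44 + 101 = 202.

202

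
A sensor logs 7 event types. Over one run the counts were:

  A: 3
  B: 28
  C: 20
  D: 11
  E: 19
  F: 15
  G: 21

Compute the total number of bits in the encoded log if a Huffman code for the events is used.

Greedily combine the two least-frequent nodes:
A(3) + D(11) → 14
14 + F(15) → 29
E(19) + C(20) → 39
G(21) + B(28) → 49
29 + 39 → 68
49 + 68 → 117
The encoded length is the sum of every internal node's weight: 14 + 29 + 39 + 49 + 68 + 117 = 316 bits.

316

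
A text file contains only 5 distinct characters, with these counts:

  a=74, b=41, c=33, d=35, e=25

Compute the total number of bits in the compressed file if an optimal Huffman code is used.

474

Greedily combine the two least-frequent nodes:
e(25) + c(33) → 58
d(35) + b(41) → 76
58 + a(74) → 132
76 + 132 → 208
Each symbol's bit-cost is frequency × depth; summing gives 474 bits (equivalently 58 + 76 + 132 + 208).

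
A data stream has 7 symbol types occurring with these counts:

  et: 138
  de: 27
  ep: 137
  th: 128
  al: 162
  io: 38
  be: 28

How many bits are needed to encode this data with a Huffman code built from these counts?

Greedily combine the two least-frequent nodes:
de(27) + be(28) → 55
io(38) + 55 → 93
93 + th(128) → 221
ep(137) + et(138) → 275
al(162) + 221 → 383
275 + 383 → 658
The encoded length is the sum of every internal node's weight: 55 + 93 + 221 + 275 + 383 + 658 = 1685 bits.

1685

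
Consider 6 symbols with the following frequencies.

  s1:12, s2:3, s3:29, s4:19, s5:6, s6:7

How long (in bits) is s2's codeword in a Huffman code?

Build the tree from the bottom:
merge s2(3) and s5(6): 9
merge s6(7) and 9: 16
merge s1(12) and 16: 28
merge s4(19) and 28: 47
merge s3(29) and 47: 76
s2 sits 5 levels below the root, so its codeword is 5 bits.

5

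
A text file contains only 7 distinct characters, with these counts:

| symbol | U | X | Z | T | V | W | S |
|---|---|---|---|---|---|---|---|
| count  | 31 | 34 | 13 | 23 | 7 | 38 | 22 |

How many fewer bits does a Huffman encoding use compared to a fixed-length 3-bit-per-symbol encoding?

52

Fixed-length: 3 bits × 168 symbols = 504 bits.
Huffman merges:
merge V(7) and Z(13): 20
merge 20 and S(22): 42
merge T(23) and U(31): 54
merge X(34) and W(38): 72
merge 42 and 54: 96
merge 72 and 96: 168
Huffman total = 20 + 42 + 54 + 72 + 96 + 168 = 452 bits.
Saving = 504 − 452 = 52 bits.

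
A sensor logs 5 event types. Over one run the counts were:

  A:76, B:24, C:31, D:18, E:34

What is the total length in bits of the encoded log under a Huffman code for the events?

Greedily combine the two least-frequent nodes:
combine D(18), B(24) → 42
combine C(31), E(34) → 65
combine 42, 65 → 107
combine A(76), 107 → 183
Each symbol's bit-cost is frequency × depth; summing gives 397 bits (equivalently 42 + 65 + 107 + 183).

397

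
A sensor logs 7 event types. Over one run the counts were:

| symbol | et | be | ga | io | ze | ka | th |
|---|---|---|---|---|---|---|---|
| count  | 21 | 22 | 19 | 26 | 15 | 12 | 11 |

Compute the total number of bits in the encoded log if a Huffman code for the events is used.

352

Merge the two smallest weights repeatedly:
th(11) + ka(12) → 23
ze(15) + ga(19) → 34
et(21) + be(22) → 43
23 + io(26) → 49
34 + 43 → 77
49 + 77 → 126
The encoded length is the sum of every internal node's weight: 23 + 34 + 43 + 49 + 77 + 126 = 352 bits.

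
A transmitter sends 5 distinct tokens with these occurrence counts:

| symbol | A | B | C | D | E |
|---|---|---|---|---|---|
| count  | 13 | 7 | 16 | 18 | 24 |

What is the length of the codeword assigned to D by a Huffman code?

2

Huffman merges, smallest pair first:
merge B(7) and A(13): 20
merge C(16) and D(18): 34
merge 20 and E(24): 44
merge 34 and 44: 78
D sits 2 levels below the root, so its codeword is 2 bits.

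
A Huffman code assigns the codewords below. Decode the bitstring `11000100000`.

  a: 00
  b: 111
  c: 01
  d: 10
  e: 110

eadaa

Read left to right; each codeword is recognised as soon as it completes (prefix code):
  110→e | 00→a | 10→d | 00→a | 00→a
Decoded message: eadaa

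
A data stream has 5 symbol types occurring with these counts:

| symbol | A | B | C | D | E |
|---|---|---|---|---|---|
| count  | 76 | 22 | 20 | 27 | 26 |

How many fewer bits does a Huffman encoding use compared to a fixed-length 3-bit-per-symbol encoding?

Fixed-length: 3 bits × 171 symbols = 513 bits.
Huffman merges:
combine C(20), B(22) → 42
combine E(26), D(27) → 53
combine 42, 53 → 95
combine A(76), 95 → 171
Huffman total = 42 + 53 + 95 + 171 = 361 bits.
Saving = 513 − 361 = 152 bits.

152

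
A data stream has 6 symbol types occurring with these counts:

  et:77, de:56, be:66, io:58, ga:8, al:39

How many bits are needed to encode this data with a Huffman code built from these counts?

758

Greedily combine the two least-frequent nodes:
merge ga(8) and al(39): 47
merge 47 and de(56): 103
merge io(58) and be(66): 124
merge et(77) and 103: 180
merge 124 and 180: 304
Each symbol's bit-cost is frequency × depth; summing gives 758 bits (equivalently 47 + 103 + 124 + 180 + 304).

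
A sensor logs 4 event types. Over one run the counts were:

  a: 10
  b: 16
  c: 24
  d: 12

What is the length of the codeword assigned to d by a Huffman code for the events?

3

Huffman merges, smallest pair first:
a(10) + d(12) → 22
b(16) + 22 → 38
c(24) + 38 → 62
d's leaf is at depth 3, giving a 3-bit codeword.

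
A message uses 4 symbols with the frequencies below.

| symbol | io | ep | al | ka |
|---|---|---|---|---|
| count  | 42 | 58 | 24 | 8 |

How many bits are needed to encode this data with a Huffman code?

238

Greedily combine the two least-frequent nodes:
combine ka(8), al(24) → 32
combine 32, io(42) → 74
combine ep(58), 74 → 132
The encoded length is the sum of every internal node's weight: 32 + 74 + 132 = 238 bits.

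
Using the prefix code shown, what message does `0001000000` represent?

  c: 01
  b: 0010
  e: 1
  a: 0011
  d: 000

Read left to right; each codeword is recognised as soon as it completes (prefix code):
  000→d | 1→e | 000→d | 000→d
Decoded message: dedd

dedd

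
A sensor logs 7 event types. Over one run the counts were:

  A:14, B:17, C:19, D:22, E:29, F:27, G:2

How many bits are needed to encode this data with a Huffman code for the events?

350

Greedily combine the two least-frequent nodes:
merge G(2) and A(14): 16
merge 16 and B(17): 33
merge C(19) and D(22): 41
merge F(27) and E(29): 56
merge 33 and 41: 74
merge 56 and 74: 130
Each symbol's bit-cost is frequency × depth; summing gives 350 bits (equivalently 16 + 33 + 41 + 56 + 74 + 130).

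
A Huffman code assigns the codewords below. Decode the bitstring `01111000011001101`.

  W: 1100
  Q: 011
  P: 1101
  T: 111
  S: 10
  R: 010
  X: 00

Read left to right; each codeword is recognised as soon as it completes (prefix code):
  011→Q | 1100→W | 00→X | 1100→W | 1101→P
Decoded message: QWXWP

QWXWP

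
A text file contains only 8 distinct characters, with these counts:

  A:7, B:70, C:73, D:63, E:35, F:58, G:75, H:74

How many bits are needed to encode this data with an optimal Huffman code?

1332

Merge the two smallest weights repeatedly:
merge A(7) and E(35): 42
merge 42 and F(58): 100
merge D(63) and B(70): 133
merge C(73) and H(74): 147
merge G(75) and 100: 175
merge 133 and 147: 280
merge 175 and 280: 455
The encoded length is the sum of every internal node's weight: 42 + 100 + 133 + 147 + 175 + 280 + 455 = 1332 bits.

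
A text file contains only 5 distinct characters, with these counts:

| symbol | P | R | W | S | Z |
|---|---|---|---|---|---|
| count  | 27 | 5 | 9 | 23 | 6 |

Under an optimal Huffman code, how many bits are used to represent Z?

Repeatedly merge the two smallest:
merge R(5) and Z(6): 11
merge W(9) and 11: 20
merge 20 and S(23): 43
merge P(27) and 43: 70
Z sits 4 levels below the root, so its codeword is 4 bits.

4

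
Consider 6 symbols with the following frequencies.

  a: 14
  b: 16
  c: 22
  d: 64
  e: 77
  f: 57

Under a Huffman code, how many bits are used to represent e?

2

Huffman merges, smallest pair first:
a(14) + b(16) → 30
c(22) + 30 → 52
52 + f(57) → 109
d(64) + e(77) → 141
109 + 141 → 250
e sits 2 levels below the root, so its codeword is 2 bits.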